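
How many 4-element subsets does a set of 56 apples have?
C(56,4) = 56!/(4!×52!) = 367290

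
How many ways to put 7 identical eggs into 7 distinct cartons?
C(7+7-1, 7-1) = C(13, 6) = 1716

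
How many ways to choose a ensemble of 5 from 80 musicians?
C(80,5) = 80!/(5!×75!) = 24040016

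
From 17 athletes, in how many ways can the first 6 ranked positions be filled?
P(17,6) = 17!/(17-6)! = 8910720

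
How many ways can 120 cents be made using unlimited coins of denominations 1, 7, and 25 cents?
Coefficient of x^120 in 1/(1-x^1) · 1/(1-x^7) · 1/(1-x^25). Case on j = number of 25-cent coins (j = 0..4); remainder r = 120 - 25j is made from {1,7} in ⌊r/7⌋+1 ways. r = 120, 95, 70, 45, 20 → 18 + 14 + 11 + 7 + 3 = 53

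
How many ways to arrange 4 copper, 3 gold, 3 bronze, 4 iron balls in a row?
14! / (4! × 3! × 3! × 4!) = 4204200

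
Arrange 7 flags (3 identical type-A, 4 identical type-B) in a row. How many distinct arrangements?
7! / (3! × 4!) = 35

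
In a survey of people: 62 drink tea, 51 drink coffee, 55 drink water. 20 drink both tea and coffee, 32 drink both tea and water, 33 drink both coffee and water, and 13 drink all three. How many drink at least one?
|A∪B∪C| = 62+51+55-20-32-33+13 = 96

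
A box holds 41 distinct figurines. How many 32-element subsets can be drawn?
C(41,32) = 41!/(32!×9!) = 350343565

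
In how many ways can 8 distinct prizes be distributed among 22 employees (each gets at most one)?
P(22,8) = 22!/(22-8)! = 12893126400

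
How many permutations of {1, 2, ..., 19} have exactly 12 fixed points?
Choose the 12 fixed points C(19,12) = 50388, derange the rest: !7 = Σ_{j=0}^{7} (-1)^j·7!/j! = 5040 - 5040 + 2520 - 840 + 210 - 42 + 7 - 1 = 1854. Product = 50388 × 1854 = 93419352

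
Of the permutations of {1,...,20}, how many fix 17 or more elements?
Exactly j fixed points: C(20,j)·!(20-j); sum over j ≥ 17 (derangement numbers via !m = (m-1)·(!(m-1) + !(m-2)): !0..!3 = 1, 0, 1, 2). Σ_{j=17}^{20} C(20,j)·!(20-j) = C(20,17)·!3 + C(20,18)·!2 + C(20,19)·!1 + C(20,20)·!0 = 1140·2 + 190·1 + 20·0 + 1·1 = 2471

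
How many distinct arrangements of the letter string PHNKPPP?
7! / (1! × 1! × 4! × 1!) = 210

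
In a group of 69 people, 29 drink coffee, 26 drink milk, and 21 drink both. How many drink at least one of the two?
|A∪B| = |A| + |B| - |A∩B| = 29 + 26 - 21 = 34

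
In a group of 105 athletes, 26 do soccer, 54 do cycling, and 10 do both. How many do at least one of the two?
|A∪B| = |A| + |B| - |A∩B| = 26 + 54 - 10 = 70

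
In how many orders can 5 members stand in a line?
5! = 120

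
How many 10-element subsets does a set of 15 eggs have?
C(15,10) = 15!/(10!×5!) = 3003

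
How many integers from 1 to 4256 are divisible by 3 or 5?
⌊4256/3⌋ + ⌊4256/5⌋ - ⌊4256/15⌋ = 1418 + 851 - 283 = 1986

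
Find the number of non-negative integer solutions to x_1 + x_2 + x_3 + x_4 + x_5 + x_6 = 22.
C(22+6-1, 6-1) = C(27, 5) = 80730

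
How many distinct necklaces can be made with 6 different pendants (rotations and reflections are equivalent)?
(6-1)!/2 = 120/2 = 60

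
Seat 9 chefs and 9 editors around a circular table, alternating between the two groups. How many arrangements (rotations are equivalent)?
Fix one of the chefs: (9-1)! ways for the remaining chefs, × 9! ways for the editors = 40320 × 362880 = 14631321600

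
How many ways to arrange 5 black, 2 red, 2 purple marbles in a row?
9! / (5! × 2! × 2!) = 756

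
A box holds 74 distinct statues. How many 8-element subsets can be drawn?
C(74,8) = 74!/(8!×66!) = 15071474661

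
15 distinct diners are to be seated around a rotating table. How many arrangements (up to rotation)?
Circular: fix one position, arrange the rest. (15-1)! = 87178291200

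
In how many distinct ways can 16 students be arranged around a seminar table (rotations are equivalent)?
Circular: fix one position, arrange the rest. (16-1)! = 1307674368000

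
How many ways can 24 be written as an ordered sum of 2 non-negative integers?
C(24+2-1, 2-1) = C(25, 1) = 25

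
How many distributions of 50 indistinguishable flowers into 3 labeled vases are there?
C(50+3-1, 3-1) = C(52, 2) = 1326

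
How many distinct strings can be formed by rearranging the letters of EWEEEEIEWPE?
11! / (7! × 1! × 1! × 2!) = 3960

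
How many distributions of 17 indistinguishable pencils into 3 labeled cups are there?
C(17+3-1, 3-1) = C(19, 2) = 171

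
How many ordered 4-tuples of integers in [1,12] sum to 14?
Coefficient of x^14 in (x + x² + ... + x^12)^4. By inclusion-exclusion on dice exceeding 12: Σ_j (-1)^j C(4,j)·C(14-1-12j, 3) = C(4,0)·C(13,3) = 1·286 = 286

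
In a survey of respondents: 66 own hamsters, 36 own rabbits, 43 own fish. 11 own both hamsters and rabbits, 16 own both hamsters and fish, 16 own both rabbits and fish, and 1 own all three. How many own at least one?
|A∪B∪C| = 66+36+43-11-16-16+1 = 103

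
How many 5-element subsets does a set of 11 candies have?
C(11,5) = 11!/(5!×6!) = 462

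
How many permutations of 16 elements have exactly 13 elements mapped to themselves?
Choose the 13 fixed points C(16,13) = 560, derange the rest: !3 = Σ_{j=0}^{3} (-1)^j·3!/j! = 6 - 6 + 3 - 1 = 2. Product = 560 × 2 = 1120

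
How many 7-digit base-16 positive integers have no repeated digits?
First digit: 15 choices (nonzero). Then descending: 15 × 15 × 14 × 13 × 12 × 11 × 10 = 54054000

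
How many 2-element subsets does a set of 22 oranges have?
C(22,2) = 22!/(2!×20!) = 231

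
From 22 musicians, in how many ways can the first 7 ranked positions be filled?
P(22,7) = 22!/(22-7)! = 859541760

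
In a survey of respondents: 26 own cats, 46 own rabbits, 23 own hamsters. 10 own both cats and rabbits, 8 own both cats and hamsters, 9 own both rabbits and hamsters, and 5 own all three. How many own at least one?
|A∪B∪C| = 26+46+23-10-8-9+5 = 73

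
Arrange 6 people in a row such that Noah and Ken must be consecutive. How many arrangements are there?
Treat the 2 as one block: (6-2+1)! × 2! = 120 × 2 = 240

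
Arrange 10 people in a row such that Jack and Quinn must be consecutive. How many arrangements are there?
Treat the 2 as one block: (10-2+1)! × 2! = 362880 × 2 = 725760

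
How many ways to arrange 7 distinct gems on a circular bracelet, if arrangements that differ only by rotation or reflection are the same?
(7-1)!/2 = 720/2 = 360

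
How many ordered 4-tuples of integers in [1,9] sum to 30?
Coefficient of x^30 in (x + x² + ... + x^9)^4. By inclusion-exclusion on dice exceeding 9: Σ_j (-1)^j C(4,j)·C(30-1-9j, 3) = C(4,0)·C(29,3) - C(4,1)·C(20,3) + C(4,2)·C(11,3) = 1·3654 - 4·1140 + 6·165 = 84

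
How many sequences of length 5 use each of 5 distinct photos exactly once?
5! = 120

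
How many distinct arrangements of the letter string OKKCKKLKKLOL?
12! / (2! × 1! × 6! × 3!) = 55440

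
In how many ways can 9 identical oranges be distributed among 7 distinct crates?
C(9+7-1, 7-1) = C(15, 6) = 5005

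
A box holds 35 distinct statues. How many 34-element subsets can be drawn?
C(35,34) = 35!/(34!×1!) = 35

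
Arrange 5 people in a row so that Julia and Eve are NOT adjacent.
Total - adjacent = 5! - (5-1)!×2 = 120 - 48 = 72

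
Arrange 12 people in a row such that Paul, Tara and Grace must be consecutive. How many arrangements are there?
Treat the 3 as one block: (12-3+1)! × 3! = 3628800 × 6 = 21772800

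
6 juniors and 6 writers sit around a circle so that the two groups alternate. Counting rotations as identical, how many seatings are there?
Fix one of the juniors: (6-1)! ways for the remaining juniors, × 6! ways for the writers = 120 × 720 = 86400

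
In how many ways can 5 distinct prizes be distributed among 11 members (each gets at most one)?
P(11,5) = 11!/(11-5)! = 55440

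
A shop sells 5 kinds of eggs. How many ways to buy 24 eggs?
C(24+5-1, 5-1) = C(28, 4) = 20475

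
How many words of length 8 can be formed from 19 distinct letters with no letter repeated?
P(19,8) = 19!/(19-8)! = 3047466240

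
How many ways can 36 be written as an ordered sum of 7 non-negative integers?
C(36+7-1, 7-1) = C(42, 6) = 5245786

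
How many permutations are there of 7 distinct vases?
7! = 5040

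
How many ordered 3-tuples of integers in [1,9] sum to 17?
Coefficient of x^17 in (x + x² + ... + x^9)^3. By inclusion-exclusion on dice exceeding 9: Σ_j (-1)^j C(3,j)·C(17-1-9j, 2) = C(3,0)·C(16,2) - C(3,1)·C(7,2) = 1·120 - 3·21 = 57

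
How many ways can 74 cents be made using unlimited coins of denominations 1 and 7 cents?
Coefficient of x^74 in 1/(1-x^1) · 1/(1-x^7). Use j coins of 7 for j = 0..⌊74/7⌋ = 10, the rest in 1s: 10 + 1 = 11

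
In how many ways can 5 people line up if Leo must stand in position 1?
Fix one position: (5-1)! = 24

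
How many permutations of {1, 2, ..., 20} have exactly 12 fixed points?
Choose the 12 fixed points C(20,12) = 125970, derange the rest: !8 = Σ_{j=0}^{8} (-1)^j·8!/j! = 40320 - 40320 + 20160 - 6720 + 1680 - 336 + 56 - 8 + 1 = 14833. Product = 125970 × 14833 = 1868513010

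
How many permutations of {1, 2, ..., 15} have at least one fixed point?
Complement of the derangements. !15 = Σ_{j=0}^{15} (-1)^j·15!/j! = 1307674368000 - 1307674368000 + 653837184000 - 217945728000 + 54486432000 - 10897286400 + 1816214400 - 259459200 + 32432400 - 3603600 + 360360 - 32760 + 2730 - 210 + 15 - 1 = 481066515734. 15! - !15 = 1307674368000 - 481066515734 = 826607852266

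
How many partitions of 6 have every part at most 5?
Let r_j(i) = number of partitions of i into parts ≤ j, for i = 0..6. r_1(i) = 1 for all i; r_j(i) = r_{j-1}(i) + r_j(i-j). Rows j = 2..5: ≤2: 1 1 2 2 3 3 4; ≤3: 1 1 2 3 4 5 7; ≤4: 1 1 2 3 5 6 9; ≤5: 1 1 2 3 5 7 10. r_5(6) = 10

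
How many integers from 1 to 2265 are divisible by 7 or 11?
⌊2265/7⌋ + ⌊2265/11⌋ - ⌊2265/77⌋ = 323 + 205 - 29 = 499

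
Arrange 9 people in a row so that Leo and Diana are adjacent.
Treat as block: (9-1)! × 2! = 40320 × 2 = 80640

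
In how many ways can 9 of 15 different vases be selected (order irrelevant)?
C(15,9) = 15!/(9!×6!) = 5005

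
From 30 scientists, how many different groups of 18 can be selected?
C(30,18) = 30!/(18!×12!) = 86493225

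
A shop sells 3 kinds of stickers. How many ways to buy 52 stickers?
C(52+3-1, 3-1) = C(54, 2) = 1431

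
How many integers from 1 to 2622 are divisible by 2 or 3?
⌊2622/2⌋ + ⌊2622/3⌋ - ⌊2622/6⌋ = 1311 + 874 - 437 = 1748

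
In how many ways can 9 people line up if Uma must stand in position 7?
Fix one position: (9-1)! = 40320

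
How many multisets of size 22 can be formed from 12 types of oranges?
C(22+12-1, 12-1) = C(33, 11) = 193536720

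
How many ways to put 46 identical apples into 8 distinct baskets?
C(46+8-1, 8-1) = C(53, 7) = 154143080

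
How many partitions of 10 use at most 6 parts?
By conjugation, equals partitions of 10 into parts ≤ 6. Let r_j(i) = number of partitions of i into parts ≤ j, for i = 0..10. r_1(i) = 1 for all i; r_j(i) = r_{j-1}(i) + r_j(i-j). Rows j = 2..6: ≤2: 1 1 2 2 3 3 4 4 5 5 6; ≤3: 1 1 2 3 4 5 7 8 10 12 14; ≤4: 1 1 2 3 5 6 9 11 15 18 23; ≤5: 1 1 2 3 5 7 10 13 18 23 30; ≤6: 1 1 2 3 5 7 11 14 20 26 35. r_6(10) = 35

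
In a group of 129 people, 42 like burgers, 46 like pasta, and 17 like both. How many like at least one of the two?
|A∪B| = |A| + |B| - |A∩B| = 42 + 46 - 17 = 71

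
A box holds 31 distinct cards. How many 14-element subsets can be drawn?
C(31,14) = 31!/(14!×17!) = 265182525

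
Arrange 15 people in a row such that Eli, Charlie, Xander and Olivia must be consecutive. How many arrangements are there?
Treat the 4 as one block: (15-4+1)! × 4! = 479001600 × 24 = 11496038400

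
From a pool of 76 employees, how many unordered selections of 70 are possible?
C(76,70) = 76!/(70!×6!) = 218618940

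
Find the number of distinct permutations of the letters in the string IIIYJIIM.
8! / (1! × 1! × 5! × 1!) = 336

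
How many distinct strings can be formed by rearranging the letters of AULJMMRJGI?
10! / (1! × 1! × 2! × 1! × 1! × 2! × 1! × 1!) = 907200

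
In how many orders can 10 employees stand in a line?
10! = 3628800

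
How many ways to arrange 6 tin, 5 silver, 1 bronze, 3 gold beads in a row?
15! / (6! × 5! × 1! × 3!) = 2522520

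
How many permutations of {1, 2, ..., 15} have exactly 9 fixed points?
Choose the 9 fixed points C(15,9) = 5005, derange the rest: !6 = Σ_{j=0}^{6} (-1)^j·6!/j! = 720 - 720 + 360 - 120 + 30 - 6 + 1 = 265. Product = 5005 × 265 = 1326325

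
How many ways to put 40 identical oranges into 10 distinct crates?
C(40+10-1, 10-1) = C(49, 9) = 2054455634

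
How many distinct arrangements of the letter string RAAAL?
5! / (1! × 1! × 3!) = 20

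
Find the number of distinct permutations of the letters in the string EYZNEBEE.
8! / (1! × 1! × 4! × 1! × 1!) = 1680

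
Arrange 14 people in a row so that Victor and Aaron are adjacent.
Treat as block: (14-1)! × 2! = 6227020800 × 2 = 12454041600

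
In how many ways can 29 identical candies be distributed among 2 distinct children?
C(29+2-1, 2-1) = C(30, 1) = 30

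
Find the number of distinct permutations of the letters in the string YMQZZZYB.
8! / (1! × 1! × 3! × 2! × 1!) = 3360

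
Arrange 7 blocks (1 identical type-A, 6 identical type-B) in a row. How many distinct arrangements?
7! / (1! × 6!) = 7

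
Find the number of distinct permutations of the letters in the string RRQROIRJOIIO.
12! / (1! × 3! × 3! × 4! × 1!) = 554400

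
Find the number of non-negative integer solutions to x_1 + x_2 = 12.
C(12+2-1, 2-1) = C(13, 1) = 13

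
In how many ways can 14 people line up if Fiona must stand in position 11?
Fix one position: (14-1)! = 6227020800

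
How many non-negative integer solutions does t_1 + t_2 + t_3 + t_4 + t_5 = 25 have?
C(25+5-1, 5-1) = C(29, 4) = 23751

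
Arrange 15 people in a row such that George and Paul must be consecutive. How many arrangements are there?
Treat the 2 as one block: (15-2+1)! × 2! = 87178291200 × 2 = 174356582400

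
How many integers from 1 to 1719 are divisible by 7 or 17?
⌊1719/7⌋ + ⌊1719/17⌋ - ⌊1719/119⌋ = 245 + 101 - 14 = 332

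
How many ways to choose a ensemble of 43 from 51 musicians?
C(51,43) = 51!/(43!×8!) = 636763050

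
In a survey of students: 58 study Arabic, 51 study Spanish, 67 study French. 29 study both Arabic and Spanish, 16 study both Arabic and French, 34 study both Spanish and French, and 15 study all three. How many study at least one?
|A∪B∪C| = 58+51+67-29-16-34+15 = 112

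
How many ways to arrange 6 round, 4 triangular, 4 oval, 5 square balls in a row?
19! / (6! × 4! × 4! × 5!) = 2444321880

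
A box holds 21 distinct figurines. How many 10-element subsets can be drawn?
C(21,10) = 21!/(10!×11!) = 352716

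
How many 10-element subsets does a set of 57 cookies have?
C(57,10) = 57!/(10!×47!) = 43183019880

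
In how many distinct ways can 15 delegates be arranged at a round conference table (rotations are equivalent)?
Circular: fix one position, arrange the rest. (15-1)! = 87178291200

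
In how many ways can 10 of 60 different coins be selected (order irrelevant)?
C(60,10) = 60!/(10!×50!) = 75394027566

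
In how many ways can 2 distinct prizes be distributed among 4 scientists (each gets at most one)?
P(4,2) = 4!/(4-2)! = 12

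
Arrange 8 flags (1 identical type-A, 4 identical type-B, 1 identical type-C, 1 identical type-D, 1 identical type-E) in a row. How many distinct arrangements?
8! / (1! × 4! × 1! × 1! × 1!) = 1680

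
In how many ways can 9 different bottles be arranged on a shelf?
9! = 362880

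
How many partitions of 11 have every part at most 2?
Let r_j(i) = number of partitions of i into parts ≤ j, for i = 0..11. r_1(i) = 1 for all i; r_j(i) = r_{j-1}(i) + r_j(i-j). Rows j = 2..2: ≤2: 1 1 2 2 3 3 4 4 5 5 6 6. r_2(11) = 6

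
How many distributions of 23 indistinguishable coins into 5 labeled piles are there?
C(23+5-1, 5-1) = C(27, 4) = 17550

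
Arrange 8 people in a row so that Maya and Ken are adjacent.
Treat as block: (8-1)! × 2! = 5040 × 2 = 10080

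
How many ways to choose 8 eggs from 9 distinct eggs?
C(9,8) = 9!/(8!×1!) = 9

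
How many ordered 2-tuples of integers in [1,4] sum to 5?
Coefficient of x^5 in (x + x² + ... + x^4)^2. By inclusion-exclusion on dice exceeding 4: Σ_j (-1)^j C(2,j)·C(5-1-4j, 1) = C(2,0)·C(4,1) = 1·4 = 4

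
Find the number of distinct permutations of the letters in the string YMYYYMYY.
8! / (6! × 2!) = 28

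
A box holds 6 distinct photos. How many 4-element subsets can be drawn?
C(6,4) = 6!/(4!×2!) = 15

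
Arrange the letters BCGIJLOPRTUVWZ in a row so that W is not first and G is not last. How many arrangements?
By inclusion-exclusion: 14! - 2×(14-1)! + (14-2)! = 87178291200 - 12454041600 + 479001600 = 75203251200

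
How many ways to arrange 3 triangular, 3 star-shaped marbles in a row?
6! / (3! × 3!) = 20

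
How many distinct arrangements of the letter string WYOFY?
5! / (1! × 2! × 1! × 1!) = 60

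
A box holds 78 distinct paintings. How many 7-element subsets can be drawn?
C(78,7) = 78!/(7!×71!) = 2641902120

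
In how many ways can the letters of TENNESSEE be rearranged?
9! / (1! × 4! × 2! × 2!) = 3780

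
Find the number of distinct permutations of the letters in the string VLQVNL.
6! / (2! × 2! × 1! × 1!) = 180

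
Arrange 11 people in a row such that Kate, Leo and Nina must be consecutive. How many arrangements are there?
Treat the 3 as one block: (11-3+1)! × 3! = 362880 × 6 = 2177280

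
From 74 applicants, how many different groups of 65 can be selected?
C(74,65) = 74!/(65!×9!) = 110524147514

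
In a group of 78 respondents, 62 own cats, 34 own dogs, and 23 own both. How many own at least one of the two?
|A∪B| = |A| + |B| - |A∩B| = 62 + 34 - 23 = 73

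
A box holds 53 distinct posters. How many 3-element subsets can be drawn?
C(53,3) = 53!/(3!×50!) = 23426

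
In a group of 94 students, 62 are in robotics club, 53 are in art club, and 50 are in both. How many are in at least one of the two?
|A∪B| = |A| + |B| - |A∩B| = 62 + 53 - 50 = 65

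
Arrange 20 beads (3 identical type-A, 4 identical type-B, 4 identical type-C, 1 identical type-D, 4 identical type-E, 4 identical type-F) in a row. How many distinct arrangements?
20! / (3! × 4! × 4! × 1! × 4! × 4!) = 1222160940000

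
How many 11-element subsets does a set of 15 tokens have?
C(15,11) = 15!/(11!×4!) = 1365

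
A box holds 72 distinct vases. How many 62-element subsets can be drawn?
C(72,62) = 72!/(62!×10!) = 536211932256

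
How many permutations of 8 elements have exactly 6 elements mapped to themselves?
Choose the 6 fixed points C(8,6) = 28, derange the rest: !2 = Σ_{j=0}^{2} (-1)^j·2!/j! = 2 - 2 + 1 = 1. Product = 28 × 1 = 28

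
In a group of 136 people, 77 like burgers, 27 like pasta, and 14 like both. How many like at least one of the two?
|A∪B| = |A| + |B| - |A∩B| = 77 + 27 - 14 = 90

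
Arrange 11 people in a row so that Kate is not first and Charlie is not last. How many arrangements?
By inclusion-exclusion: 11! - 2×(11-1)! + (11-2)! = 39916800 - 7257600 + 362880 = 33022080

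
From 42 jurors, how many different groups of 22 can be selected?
C(42,22) = 42!/(22!×20!) = 513791607420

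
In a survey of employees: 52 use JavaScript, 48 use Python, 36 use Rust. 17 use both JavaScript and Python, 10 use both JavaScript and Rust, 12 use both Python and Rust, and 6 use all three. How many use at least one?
|A∪B∪C| = 52+48+36-17-10-12+6 = 103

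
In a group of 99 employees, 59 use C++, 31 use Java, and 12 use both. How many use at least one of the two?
|A∪B| = |A| + |B| - |A∩B| = 59 + 31 - 12 = 78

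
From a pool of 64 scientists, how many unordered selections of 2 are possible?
C(64,2) = 64!/(2!×62!) = 2016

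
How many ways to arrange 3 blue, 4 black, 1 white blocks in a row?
8! / (3! × 4! × 1!) = 280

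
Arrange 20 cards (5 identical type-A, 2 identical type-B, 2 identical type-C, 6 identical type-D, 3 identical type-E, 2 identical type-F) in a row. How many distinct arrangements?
20! / (5! × 2! × 2! × 6! × 3! × 2!) = 586637251200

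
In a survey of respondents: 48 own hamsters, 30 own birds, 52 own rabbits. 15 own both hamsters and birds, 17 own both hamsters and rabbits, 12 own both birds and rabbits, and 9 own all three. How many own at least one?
|A∪B∪C| = 48+30+52-15-17-12+9 = 95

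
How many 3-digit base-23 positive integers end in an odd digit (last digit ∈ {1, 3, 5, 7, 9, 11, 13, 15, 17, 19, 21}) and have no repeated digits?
Last∈{1,3,5,7,9,11,13,15,17,19,21}. Last=0: 0. Last nonzero: 11×21×P(21,1) = 4851. Total = 4851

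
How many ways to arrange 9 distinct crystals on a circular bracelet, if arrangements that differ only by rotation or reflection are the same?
(9-1)!/2 = 40320/2 = 20160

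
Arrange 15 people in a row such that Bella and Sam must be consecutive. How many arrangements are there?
Treat the 2 as one block: (15-2+1)! × 2! = 87178291200 × 2 = 174356582400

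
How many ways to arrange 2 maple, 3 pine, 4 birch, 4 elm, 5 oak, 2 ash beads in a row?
20! / (2! × 3! × 4! × 4! × 5! × 2!) = 1466593128000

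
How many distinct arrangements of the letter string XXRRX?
5! / (3! × 2!) = 10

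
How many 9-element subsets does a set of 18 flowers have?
C(18,9) = 18!/(9!×9!) = 48620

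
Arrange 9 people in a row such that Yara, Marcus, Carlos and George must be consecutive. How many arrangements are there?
Treat the 4 as one block: (9-4+1)! × 4! = 720 × 24 = 17280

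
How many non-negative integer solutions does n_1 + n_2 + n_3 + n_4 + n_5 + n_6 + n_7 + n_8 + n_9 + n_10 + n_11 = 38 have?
C(38+11-1, 11-1) = C(48, 10) = 6540715896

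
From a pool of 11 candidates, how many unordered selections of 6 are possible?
C(11,6) = 11!/(6!×5!) = 462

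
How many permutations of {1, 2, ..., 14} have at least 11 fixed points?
Exactly j fixed points: C(14,j)·!(14-j); sum over j ≥ 11 (derangement numbers via !m = (m-1)·(!(m-1) + !(m-2)): !0..!3 = 1, 0, 1, 2). Σ_{j=11}^{14} C(14,j)·!(14-j) = C(14,11)·!3 + C(14,12)·!2 + C(14,13)·!1 + C(14,14)·!0 = 364·2 + 91·1 + 14·0 + 1·1 = 820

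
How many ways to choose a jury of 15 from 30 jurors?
C(30,15) = 30!/(15!×15!) = 155117520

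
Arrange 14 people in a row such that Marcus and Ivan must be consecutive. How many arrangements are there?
Treat the 2 as one block: (14-2+1)! × 2! = 6227020800 × 2 = 12454041600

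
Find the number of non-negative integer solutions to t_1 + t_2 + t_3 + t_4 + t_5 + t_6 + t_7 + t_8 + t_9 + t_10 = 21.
C(21+10-1, 10-1) = C(30, 9) = 14307150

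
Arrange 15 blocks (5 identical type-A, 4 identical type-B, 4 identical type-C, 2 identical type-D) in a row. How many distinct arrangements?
15! / (5! × 4! × 4! × 2!) = 9459450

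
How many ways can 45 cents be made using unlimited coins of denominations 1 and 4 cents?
Coefficient of x^45 in 1/(1-x^1) · 1/(1-x^4). Use j coins of 4 for j = 0..⌊45/4⌋ = 11, the rest in 1s: 11 + 1 = 12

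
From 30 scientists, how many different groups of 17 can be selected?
C(30,17) = 30!/(17!×13!) = 119759850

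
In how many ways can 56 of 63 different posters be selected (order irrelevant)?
C(63,56) = 63!/(56!×7!) = 553270671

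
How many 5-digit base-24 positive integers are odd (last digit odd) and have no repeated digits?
Last∈{1,3,5,7,9,11,13,15,17,19,21,23}. Last=0: 0. Last nonzero: 12×22×P(22,3) = 2439360. Total = 2439360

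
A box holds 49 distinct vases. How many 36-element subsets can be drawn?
C(49,36) = 49!/(36!×13!) = 262596783764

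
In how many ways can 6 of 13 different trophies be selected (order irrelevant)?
C(13,6) = 13!/(6!×7!) = 1716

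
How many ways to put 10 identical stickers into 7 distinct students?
C(10+7-1, 7-1) = C(16, 6) = 8008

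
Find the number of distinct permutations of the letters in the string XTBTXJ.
6! / (1! × 2! × 2! × 1!) = 180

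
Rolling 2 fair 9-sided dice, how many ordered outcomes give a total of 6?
Coefficient of x^6 in (x + x² + ... + x^9)^2. By inclusion-exclusion on dice exceeding 9: Σ_j (-1)^j C(2,j)·C(6-1-9j, 1) = C(2,0)·C(5,1) = 1·5 = 5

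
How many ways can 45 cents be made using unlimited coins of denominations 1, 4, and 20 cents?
Coefficient of x^45 in 1/(1-x^1) · 1/(1-x^4) · 1/(1-x^20). Case on j = number of 20-cent coins (j = 0..2); remainder r = 45 - 20j is made from {1,4} in ⌊r/4⌋+1 ways. r = 45, 25, 5 → 12 + 7 + 2 = 21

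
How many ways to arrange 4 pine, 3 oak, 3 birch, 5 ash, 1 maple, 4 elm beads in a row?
20! / (4! × 3! × 3! × 5! × 1! × 4!) = 977728752000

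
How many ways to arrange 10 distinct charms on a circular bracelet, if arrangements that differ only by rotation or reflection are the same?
(10-1)!/2 = 362880/2 = 181440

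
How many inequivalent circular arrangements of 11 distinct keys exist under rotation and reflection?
(11-1)!/2 = 3628800/2 = 1814400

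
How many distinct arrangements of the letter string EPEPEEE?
7! / (5! × 2!) = 21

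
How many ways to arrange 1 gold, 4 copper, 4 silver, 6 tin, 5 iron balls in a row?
20! / (1! × 4! × 4! × 6! × 5!) = 48886437600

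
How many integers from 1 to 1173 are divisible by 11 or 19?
⌊1173/11⌋ + ⌊1173/19⌋ - ⌊1173/209⌋ = 106 + 61 - 5 = 162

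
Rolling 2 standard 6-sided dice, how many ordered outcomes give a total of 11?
Coefficient of x^11 in (x + x² + ... + x^6)^2. By inclusion-exclusion on dice exceeding 6: Σ_j (-1)^j C(2,j)·C(11-1-6j, 1) = C(2,0)·C(10,1) - C(2,1)·C(4,1) = 1·10 - 2·4 = 2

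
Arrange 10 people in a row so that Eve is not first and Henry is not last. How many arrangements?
By inclusion-exclusion: 10! - 2×(10-1)! + (10-2)! = 3628800 - 725760 + 40320 = 2943360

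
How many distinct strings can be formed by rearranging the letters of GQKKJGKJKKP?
11! / (2! × 1! × 2! × 1! × 5!) = 83160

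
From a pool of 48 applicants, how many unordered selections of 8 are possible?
C(48,8) = 48!/(8!×40!) = 377348994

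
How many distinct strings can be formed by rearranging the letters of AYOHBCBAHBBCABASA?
17! / (1! × 1! × 2! × 1! × 5! × 2! × 5!) = 6175128960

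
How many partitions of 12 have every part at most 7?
Let r_j(i) = number of partitions of i into parts ≤ j, for i = 0..12. r_1(i) = 1 for all i; r_j(i) = r_{j-1}(i) + r_j(i-j). Rows j = 2..7: ≤2: 1 1 2 2 3 3 4 4 5 5 6 6 7; ≤3: 1 1 2 3 4 5 7 8 10 12 14 16 19; ≤4: 1 1 2 3 5 6 9 11 15 18 23 27 34; ≤5: 1 1 2 3 5 7 10 13 18 23 30 37 47; ≤6: 1 1 2 3 5 7 11 14 20 26 35 44 58; ≤7: 1 1 2 3 5 7 11 15 21 28 38 49 65. r_7(12) = 65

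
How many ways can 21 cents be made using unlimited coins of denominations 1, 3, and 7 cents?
Coefficient of x^21 in 1/(1-x^1) · 1/(1-x^3) · 1/(1-x^7). Case on j = number of 7-cent coins (j = 0..3); remainder r = 21 - 7j is made from {1,3} in ⌊r/3⌋+1 ways. r = 21, 14, 7, 0 → 8 + 5 + 3 + 1 = 17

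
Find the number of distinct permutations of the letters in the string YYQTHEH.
7! / (2! × 1! × 2! × 1! × 1!) = 1260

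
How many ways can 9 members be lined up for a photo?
9! = 362880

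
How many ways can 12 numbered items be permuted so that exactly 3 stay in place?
Choose the 3 fixed points C(12,3) = 220, derange the rest: !9 = Σ_{j=0}^{9} (-1)^j·9!/j! = 362880 - 362880 + 181440 - 60480 + 15120 - 3024 + 504 - 72 + 9 - 1 = 133496. Product = 220 × 133496 = 29369120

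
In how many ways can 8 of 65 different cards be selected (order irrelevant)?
C(65,8) = 65!/(8!×57!) = 5047381560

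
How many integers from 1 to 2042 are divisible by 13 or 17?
⌊2042/13⌋ + ⌊2042/17⌋ - ⌊2042/221⌋ = 157 + 120 - 9 = 268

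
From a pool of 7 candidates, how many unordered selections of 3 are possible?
C(7,3) = 7!/(3!×4!) = 35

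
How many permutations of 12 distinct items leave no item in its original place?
!12 = Σ_{j=0}^{12} (-1)^j·12!/j! = 479001600 - 479001600 + 239500800 - 79833600 + 19958400 - 3991680 + 665280 - 95040 + 11880 - 1320 + 132 - 12 + 1 = 176214841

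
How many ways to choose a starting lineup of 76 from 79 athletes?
C(79,76) = 79!/(76!×3!) = 79079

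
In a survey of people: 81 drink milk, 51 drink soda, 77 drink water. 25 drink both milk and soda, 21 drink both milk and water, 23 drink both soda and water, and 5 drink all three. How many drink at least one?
|A∪B∪C| = 81+51+77-25-21-23+5 = 145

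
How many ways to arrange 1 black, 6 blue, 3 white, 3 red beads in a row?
13! / (1! × 6! × 3! × 3!) = 240240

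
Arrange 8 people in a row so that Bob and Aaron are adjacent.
Treat as block: (8-1)! × 2! = 5040 × 2 = 10080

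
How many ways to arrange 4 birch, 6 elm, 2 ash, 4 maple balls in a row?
16! / (4! × 6! × 2! × 4!) = 25225200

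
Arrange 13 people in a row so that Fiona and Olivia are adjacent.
Treat as block: (13-1)! × 2! = 479001600 × 2 = 958003200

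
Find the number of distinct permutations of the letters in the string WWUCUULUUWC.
11! / (1! × 5! × 2! × 3!) = 27720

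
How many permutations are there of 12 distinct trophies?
12! = 479001600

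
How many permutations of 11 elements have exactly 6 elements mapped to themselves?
Choose the 6 fixed points C(11,6) = 462, derange the rest: !5 = Σ_{j=0}^{5} (-1)^j·5!/j! = 120 - 120 + 60 - 20 + 5 - 1 = 44. Product = 462 × 44 = 20328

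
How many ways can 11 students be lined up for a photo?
11! = 39916800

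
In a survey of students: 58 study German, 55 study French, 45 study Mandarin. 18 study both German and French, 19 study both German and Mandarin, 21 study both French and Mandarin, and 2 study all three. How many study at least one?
|A∪B∪C| = 58+55+45-18-19-21+2 = 102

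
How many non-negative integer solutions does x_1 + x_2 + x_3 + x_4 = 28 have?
C(28+4-1, 4-1) = C(31, 3) = 4495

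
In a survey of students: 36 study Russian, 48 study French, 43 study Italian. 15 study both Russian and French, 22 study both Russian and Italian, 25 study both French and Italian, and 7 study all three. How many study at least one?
|A∪B∪C| = 36+48+43-15-22-25+7 = 72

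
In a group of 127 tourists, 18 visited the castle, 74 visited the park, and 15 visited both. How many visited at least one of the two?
|A∪B| = |A| + |B| - |A∩B| = 18 + 74 - 15 = 77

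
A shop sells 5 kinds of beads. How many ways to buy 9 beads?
C(9+5-1, 5-1) = C(13, 4) = 715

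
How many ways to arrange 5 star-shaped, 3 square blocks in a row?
8! / (5! × 3!) = 56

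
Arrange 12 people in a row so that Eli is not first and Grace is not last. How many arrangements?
By inclusion-exclusion: 12! - 2×(12-1)! + (12-2)! = 479001600 - 79833600 + 3628800 = 402796800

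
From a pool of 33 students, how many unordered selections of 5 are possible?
C(33,5) = 33!/(5!×28!) = 237336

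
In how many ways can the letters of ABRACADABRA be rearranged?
11! / (5! × 2! × 2! × 1! × 1!) = 83160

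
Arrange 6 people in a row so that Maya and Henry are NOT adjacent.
Total - adjacent = 6! - (6-1)!×2 = 720 - 240 = 480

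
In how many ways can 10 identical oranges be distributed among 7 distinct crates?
C(10+7-1, 7-1) = C(16, 6) = 8008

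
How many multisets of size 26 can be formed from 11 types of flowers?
C(26+11-1, 11-1) = C(36, 10) = 254186856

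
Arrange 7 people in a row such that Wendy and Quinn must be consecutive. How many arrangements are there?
Treat the 2 as one block: (7-2+1)! × 2! = 720 × 2 = 1440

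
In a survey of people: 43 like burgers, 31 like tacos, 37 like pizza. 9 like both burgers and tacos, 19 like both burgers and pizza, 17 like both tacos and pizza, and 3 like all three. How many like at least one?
|A∪B∪C| = 43+31+37-9-19-17+3 = 69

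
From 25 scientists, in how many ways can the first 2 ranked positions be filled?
P(25,2) = 25!/(25-2)! = 600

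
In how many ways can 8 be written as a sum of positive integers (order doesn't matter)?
Pentagonal recurrence p(n) = p(n-1) + p(n-2) - p(n-5) - p(n-7) + p(n-12) + p(n-15) - ... gives p(0..7) = 1, 1, 2, 3, 5, 7, 11, 15. p(8) = p(7) + p(6) - p(3) - p(1) = 15 + 11 - 3 - 1 = 22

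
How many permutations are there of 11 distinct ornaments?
11! = 39916800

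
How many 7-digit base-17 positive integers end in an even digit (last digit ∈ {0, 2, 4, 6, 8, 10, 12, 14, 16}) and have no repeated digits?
Last∈{0,2,4,6,8,10,12,14,16}. Last=0: 5765760. Last nonzero: 8×15×P(15,5) = 43243200. Total = 49008960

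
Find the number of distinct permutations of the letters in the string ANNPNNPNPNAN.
12! / (3! × 7! × 2!) = 7920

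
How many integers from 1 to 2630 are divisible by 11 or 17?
⌊2630/11⌋ + ⌊2630/17⌋ - ⌊2630/187⌋ = 239 + 154 - 14 = 379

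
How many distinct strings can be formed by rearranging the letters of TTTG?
4! / (3! × 1!) = 4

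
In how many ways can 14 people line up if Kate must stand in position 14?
Fix one position: (14-1)! = 6227020800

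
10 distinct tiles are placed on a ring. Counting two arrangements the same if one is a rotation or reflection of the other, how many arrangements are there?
(10-1)!/2 = 362880/2 = 181440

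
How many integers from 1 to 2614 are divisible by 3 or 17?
⌊2614/3⌋ + ⌊2614/17⌋ - ⌊2614/51⌋ = 871 + 153 - 51 = 973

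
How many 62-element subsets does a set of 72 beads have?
C(72,62) = 72!/(62!×10!) = 536211932256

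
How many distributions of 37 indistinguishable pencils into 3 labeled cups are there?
C(37+3-1, 3-1) = C(39, 2) = 741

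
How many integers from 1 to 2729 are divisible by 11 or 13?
⌊2729/11⌋ + ⌊2729/13⌋ - ⌊2729/143⌋ = 248 + 209 - 19 = 438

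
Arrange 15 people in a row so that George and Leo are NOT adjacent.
Total - adjacent = 15! - (15-1)!×2 = 1307674368000 - 174356582400 = 1133317785600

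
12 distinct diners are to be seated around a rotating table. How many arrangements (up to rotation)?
Circular: fix one position, arrange the rest. (12-1)! = 39916800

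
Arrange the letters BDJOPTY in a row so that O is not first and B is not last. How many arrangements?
By inclusion-exclusion: 7! - 2×(7-1)! + (7-2)! = 5040 - 1440 + 120 = 3720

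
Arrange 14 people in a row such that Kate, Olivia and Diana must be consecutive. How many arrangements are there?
Treat the 3 as one block: (14-3+1)! × 3! = 479001600 × 6 = 2874009600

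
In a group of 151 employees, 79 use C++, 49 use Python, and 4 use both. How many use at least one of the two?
|A∪B| = |A| + |B| - |A∩B| = 79 + 49 - 4 = 124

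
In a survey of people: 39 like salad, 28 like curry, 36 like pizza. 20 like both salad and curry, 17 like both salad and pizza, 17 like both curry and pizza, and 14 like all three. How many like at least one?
|A∪B∪C| = 39+28+36-20-17-17+14 = 63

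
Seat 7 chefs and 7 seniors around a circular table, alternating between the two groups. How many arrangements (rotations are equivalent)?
Fix one of the chefs: (7-1)! ways for the remaining chefs, × 7! ways for the seniors = 720 × 5040 = 3628800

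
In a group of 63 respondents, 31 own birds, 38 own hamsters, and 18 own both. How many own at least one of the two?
|A∪B| = |A| + |B| - |A∩B| = 31 + 38 - 18 = 51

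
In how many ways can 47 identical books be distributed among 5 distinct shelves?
C(47+5-1, 5-1) = C(51, 4) = 249900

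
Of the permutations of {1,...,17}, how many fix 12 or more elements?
Exactly j fixed points: C(17,j)·!(17-j); sum over j ≥ 12 (derangement numbers via !m = (m-1)·(!(m-1) + !(m-2)): !0..!5 = 1, 0, 1, 2, 9, 44). Σ_{j=12}^{17} C(17,j)·!(17-j) = C(17,12)·!5 + C(17,13)·!4 + C(17,14)·!3 + C(17,15)·!2 + C(17,16)·!1 + C(17,17)·!0 = 6188·44 + 2380·9 + 680·2 + 136·1 + 17·0 + 1·1 = 295189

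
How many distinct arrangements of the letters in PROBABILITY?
11! / (1! × 1! × 1! × 2! × 1! × 2! × 1! × 1! × 1!) = 9979200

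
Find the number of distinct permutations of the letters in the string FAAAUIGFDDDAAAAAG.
17! / (8! × 1! × 3! × 1! × 2! × 2!) = 367567200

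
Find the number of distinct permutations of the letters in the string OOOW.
4! / (1! × 3!) = 4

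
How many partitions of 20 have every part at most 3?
Let r_j(i) = number of partitions of i into parts ≤ j, for i = 0..20. r_1(i) = 1 for all i; r_j(i) = r_{j-1}(i) + r_j(i-j). Rows j = 2..3: ≤2: 1 1 2 2 3 3 4 4 5 5 6 6 7 7 8 8 9 9 10 10 11; ≤3: 1 1 2 3 4 5 7 8 10 12 14 16 19 21 24 27 30 33 37 40 44. r_3(20) = 44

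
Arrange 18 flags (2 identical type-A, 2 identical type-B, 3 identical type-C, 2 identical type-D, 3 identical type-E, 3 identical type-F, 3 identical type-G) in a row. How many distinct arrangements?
18! / (2! × 2! × 3! × 2! × 3! × 3! × 3!) = 617512896000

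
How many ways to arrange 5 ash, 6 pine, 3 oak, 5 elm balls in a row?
19! / (5! × 6! × 3! × 5!) = 1955457504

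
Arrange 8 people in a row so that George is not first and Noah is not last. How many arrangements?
By inclusion-exclusion: 8! - 2×(8-1)! + (8-2)! = 40320 - 10080 + 720 = 30960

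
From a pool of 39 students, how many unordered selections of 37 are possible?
C(39,37) = 39!/(37!×2!) = 741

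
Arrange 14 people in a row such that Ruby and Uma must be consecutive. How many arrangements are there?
Treat the 2 as one block: (14-2+1)! × 2! = 6227020800 × 2 = 12454041600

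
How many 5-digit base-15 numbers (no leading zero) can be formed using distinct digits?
First digit: 14 choices (nonzero). Then descending: 14 × 14 × 13 × 12 × 11 = 336336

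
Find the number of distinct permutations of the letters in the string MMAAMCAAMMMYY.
13! / (1! × 4! × 6! × 2!) = 180180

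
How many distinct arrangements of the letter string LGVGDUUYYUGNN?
13! / (1! × 2! × 1! × 3! × 2! × 1! × 3!) = 43243200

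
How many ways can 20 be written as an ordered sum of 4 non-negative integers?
C(20+4-1, 4-1) = C(23, 3) = 1771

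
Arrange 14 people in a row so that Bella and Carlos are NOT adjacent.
Total - adjacent = 14! - (14-1)!×2 = 87178291200 - 12454041600 = 74724249600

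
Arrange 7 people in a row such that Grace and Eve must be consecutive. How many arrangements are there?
Treat the 2 as one block: (7-2+1)! × 2! = 720 × 2 = 1440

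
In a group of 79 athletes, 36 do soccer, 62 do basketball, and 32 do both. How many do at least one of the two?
|A∪B| = |A| + |B| - |A∩B| = 36 + 62 - 32 = 66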